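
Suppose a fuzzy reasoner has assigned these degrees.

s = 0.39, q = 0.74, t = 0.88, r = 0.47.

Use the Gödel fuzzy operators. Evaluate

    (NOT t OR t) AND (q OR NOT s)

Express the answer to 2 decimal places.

NOT t = 1 − 0.88 = 0.12
NOT t OR t = max(a, b) on (0.12, 0.88) = 0.88
NOT s = 1 − 0.39 = 0.61
q OR NOT s = max(a, b) on (0.74, 0.61) = 0.74
(NOT t OR t) AND (q OR NOT s) = min(a, b) on (0.88, 0.74) = 0.74

0.74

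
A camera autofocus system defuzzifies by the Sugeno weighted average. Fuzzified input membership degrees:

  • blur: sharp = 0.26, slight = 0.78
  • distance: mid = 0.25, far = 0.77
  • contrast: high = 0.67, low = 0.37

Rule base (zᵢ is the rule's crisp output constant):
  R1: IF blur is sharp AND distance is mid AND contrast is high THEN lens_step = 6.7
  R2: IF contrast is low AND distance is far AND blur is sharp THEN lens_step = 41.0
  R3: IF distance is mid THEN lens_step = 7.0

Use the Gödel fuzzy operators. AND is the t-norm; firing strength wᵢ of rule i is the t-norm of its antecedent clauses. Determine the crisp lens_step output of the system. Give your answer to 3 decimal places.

R1 (z=6.7): sharp=0.26, mid=0.25, high=0.67; AND[min(a, b)] → w = 0.25
R2 (z=41.0): low=0.37, far=0.77, sharp=0.26; AND[min(a, b)] → w = 0.26
R3 (z=7.0): mid=0.25 → w = 0.25
Weighted average = (0.25·6.7 + 0.26·41.0 + 0.25·7.0) / (0.25 + 0.26 + 0.25)
  = 14.0850 / 0.7600 = 18.533

18.533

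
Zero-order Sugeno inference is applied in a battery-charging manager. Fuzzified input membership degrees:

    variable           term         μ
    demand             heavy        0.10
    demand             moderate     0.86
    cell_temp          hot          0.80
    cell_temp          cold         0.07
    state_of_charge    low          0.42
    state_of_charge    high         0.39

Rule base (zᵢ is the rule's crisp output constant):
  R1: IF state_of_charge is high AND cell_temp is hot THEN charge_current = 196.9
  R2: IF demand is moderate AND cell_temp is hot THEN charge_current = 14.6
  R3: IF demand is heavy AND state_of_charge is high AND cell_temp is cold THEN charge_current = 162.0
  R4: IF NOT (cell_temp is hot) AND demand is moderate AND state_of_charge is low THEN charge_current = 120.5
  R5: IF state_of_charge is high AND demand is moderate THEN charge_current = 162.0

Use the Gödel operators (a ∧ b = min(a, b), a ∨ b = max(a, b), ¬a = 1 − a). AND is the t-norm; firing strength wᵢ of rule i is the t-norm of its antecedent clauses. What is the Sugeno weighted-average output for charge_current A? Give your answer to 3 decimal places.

101.130

R1 (z=196.9): high=0.39, hot=0.80; AND[min(a, b)] → w = 0.39
R2 (z=14.6): moderate=0.86, hot=0.80; AND[min(a, b)] → w = 0.80
R3 (z=162.0): heavy=0.10, high=0.39, cold=0.07; AND[min(a, b)] → w = 0.07
R4 (z=120.5): ¬hot=1−0.80=0.20, moderate=0.86, low=0.42; AND[min(a, b)] → w = 0.20
R5 (z=162.0): high=0.39, moderate=0.86; AND[min(a, b)] → w = 0.39
Weighted average = (0.39·196.9 + 0.80·14.6 + 0.07·162.0 + 0.20·120.5 + 0.39·162.0) / (0.39 + 0.80 + 0.07 + 0.20 + 0.39)
  = 187.0910 / 1.8500 = 101.130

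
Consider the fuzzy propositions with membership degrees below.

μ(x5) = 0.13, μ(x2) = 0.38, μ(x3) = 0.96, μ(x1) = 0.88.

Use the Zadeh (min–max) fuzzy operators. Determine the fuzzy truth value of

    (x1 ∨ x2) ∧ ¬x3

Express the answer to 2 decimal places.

x1 ∨ x2 = max(a, b) on (0.88, 0.38) = 0.88
¬x3 = 1 − 0.96 = 0.04
(x1 ∨ x2) ∧ ¬x3 = min(a, b) on (0.88, 0.04) = 0.04

0.04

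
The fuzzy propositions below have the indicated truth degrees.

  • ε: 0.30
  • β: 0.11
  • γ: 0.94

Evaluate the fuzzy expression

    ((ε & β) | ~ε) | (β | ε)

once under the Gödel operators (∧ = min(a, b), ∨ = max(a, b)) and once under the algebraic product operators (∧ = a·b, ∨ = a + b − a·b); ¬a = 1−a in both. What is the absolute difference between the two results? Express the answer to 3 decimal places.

0.119

Under Gödel:
  ε & β = min(a, b) on (0.30, 0.11) = 0.11
  ~ε = 1 − 0.30 = 0.70
  (ε & β) | ~ε = max(a, b) on (0.11, 0.70) = 0.70
  β | ε = max(a, b) on (0.11, 0.30) = 0.30
  ((ε & β) | ~ε) | (β | ε) = max(a, b) on (0.70, 0.30) = 0.70
  → value = 0.7000
Under algebraic product:
  ε & β = a·b on (0.3000, 0.1100) = 0.0330
  ~ε = 1 − 0.3000 = 0.7000
  (ε & β) | ~ε = a + b − a·b on (0.0330, 0.7000) = 0.7099
  β | ε = a + b − a·b on (0.1100, 0.3000) = 0.3770
  ((ε & β) | ~ε) | (β | ε) = a + b − a·b on (0.7099, 0.3770) = 0.8193
  → value = 0.8193
|0.7000 − 0.8193| = 0.119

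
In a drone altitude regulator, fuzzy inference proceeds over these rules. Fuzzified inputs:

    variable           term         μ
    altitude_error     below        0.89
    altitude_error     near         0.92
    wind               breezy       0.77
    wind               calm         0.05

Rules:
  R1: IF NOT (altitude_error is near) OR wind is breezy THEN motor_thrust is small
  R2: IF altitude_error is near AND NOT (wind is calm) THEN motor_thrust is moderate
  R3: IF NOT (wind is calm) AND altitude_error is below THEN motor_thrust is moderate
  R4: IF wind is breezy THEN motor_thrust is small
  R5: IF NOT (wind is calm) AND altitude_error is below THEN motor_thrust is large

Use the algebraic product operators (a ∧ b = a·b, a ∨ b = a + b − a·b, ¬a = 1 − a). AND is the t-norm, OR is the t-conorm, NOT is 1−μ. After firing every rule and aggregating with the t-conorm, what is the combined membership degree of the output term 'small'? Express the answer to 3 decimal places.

R1: ¬near=1−0.92=0.08, breezy=0.77; OR[a + b − a·b] → w = 0.7884
R2: near=0.92, ¬calm=1−0.05=0.95; AND[a·b] → w = 0.8740
R3: ¬calm=1−0.05=0.95, below=0.89; AND[a·b] → w = 0.8455
R4: breezy=0.77 → w = 0.7700
R5: ¬calm=1−0.05=0.95, below=0.89; AND[a·b] → w = 0.8455
Rules with consequent 'small': {R1, R4} → strengths 0.7884, 0.7700
Aggregate via t-conorm [a + b − a·b]: 0.9513

0.951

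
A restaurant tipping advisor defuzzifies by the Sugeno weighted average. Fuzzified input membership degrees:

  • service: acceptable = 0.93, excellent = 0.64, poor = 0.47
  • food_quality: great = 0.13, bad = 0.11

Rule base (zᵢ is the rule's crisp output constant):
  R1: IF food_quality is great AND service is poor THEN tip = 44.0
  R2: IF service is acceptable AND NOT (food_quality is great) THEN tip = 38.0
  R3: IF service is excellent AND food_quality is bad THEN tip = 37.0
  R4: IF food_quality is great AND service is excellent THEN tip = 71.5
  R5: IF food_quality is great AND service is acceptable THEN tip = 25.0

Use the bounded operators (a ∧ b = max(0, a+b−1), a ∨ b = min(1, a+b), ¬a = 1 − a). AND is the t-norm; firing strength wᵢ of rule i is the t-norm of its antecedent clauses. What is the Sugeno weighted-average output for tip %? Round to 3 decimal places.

R1 (z=44.0): great=0.13, poor=0.47; AND[max(0, a+b−1)] → w = 0.00
R2 (z=38.0): acceptable=0.93, ¬great=1−0.13=0.87; AND[max(0, a+b−1)] → w = 0.80
R3 (z=37.0): excellent=0.64, bad=0.11; AND[max(0, a+b−1)] → w = 0.00
R4 (z=71.5): great=0.13, excellent=0.64; AND[max(0, a+b−1)] → w = 0.00
R5 (z=25.0): great=0.13, acceptable=0.93; AND[max(0, a+b−1)] → w = 0.06
Weighted average = (0.00·44.0 + 0.80·38.0 + 0.00·37.0 + 0.00·71.5 + 0.06·25.0) / (0.00 + 0.80 + 0.00 + 0.00 + 0.06)
  = 31.9000 / 0.8600 = 37.093

37.093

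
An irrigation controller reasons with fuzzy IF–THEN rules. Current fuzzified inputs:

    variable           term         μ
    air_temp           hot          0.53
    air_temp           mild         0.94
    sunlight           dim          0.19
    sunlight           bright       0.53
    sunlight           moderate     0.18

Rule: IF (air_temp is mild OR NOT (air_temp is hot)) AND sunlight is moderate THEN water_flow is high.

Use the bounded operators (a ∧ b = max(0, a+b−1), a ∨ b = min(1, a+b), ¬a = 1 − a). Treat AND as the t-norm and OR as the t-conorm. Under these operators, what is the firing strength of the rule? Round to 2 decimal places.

firing strength: (mild=0.94 OR ¬hot=1−0.53=0.47) = 1.00; AND[max(0, a+b−1)] with moderate=0.18 → w = 0.18

0.18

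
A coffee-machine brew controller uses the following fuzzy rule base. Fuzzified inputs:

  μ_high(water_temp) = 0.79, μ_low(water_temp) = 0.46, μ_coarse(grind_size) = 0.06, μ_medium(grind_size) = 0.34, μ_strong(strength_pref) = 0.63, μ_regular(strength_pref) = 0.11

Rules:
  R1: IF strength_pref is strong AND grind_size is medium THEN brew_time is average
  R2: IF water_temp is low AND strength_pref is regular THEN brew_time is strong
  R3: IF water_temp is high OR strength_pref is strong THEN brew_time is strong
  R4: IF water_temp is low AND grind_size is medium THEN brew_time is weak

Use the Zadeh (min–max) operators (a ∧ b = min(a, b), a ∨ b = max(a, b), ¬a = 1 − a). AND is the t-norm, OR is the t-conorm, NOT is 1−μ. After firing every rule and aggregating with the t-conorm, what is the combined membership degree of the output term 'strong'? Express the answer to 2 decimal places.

0.79

R1: strong=0.63, medium=0.34; AND[min(a, b)] → w = 0.34
R2: low=0.46, regular=0.11; AND[min(a, b)] → w = 0.11
R3: high=0.79, strong=0.63; OR[max(a, b)] → w = 0.79
R4: low=0.46, medium=0.34; AND[min(a, b)] → w = 0.34
Rules with consequent 'strong': {R2, R3} → strengths 0.11, 0.79
Aggregate via t-conorm [max(a, b)]: 0.79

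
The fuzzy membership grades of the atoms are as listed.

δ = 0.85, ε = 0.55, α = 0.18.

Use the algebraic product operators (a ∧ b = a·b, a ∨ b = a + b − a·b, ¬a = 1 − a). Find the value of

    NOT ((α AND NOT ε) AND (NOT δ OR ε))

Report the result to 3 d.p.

0.950

NOT ε = 1 − 0.5500 = 0.4500
α AND NOT ε = a·b on (0.1800, 0.4500) = 0.0810
NOT δ = 1 − 0.8500 = 0.1500
NOT δ OR ε = a + b − a·b on (0.1500, 0.5500) = 0.6175
(α AND NOT ε) AND (NOT δ OR ε) = a·b on (0.0810, 0.6175) = 0.0500
NOT ((α AND NOT ε) AND (NOT δ OR ε)) = 1 − 0.0500 = 0.9500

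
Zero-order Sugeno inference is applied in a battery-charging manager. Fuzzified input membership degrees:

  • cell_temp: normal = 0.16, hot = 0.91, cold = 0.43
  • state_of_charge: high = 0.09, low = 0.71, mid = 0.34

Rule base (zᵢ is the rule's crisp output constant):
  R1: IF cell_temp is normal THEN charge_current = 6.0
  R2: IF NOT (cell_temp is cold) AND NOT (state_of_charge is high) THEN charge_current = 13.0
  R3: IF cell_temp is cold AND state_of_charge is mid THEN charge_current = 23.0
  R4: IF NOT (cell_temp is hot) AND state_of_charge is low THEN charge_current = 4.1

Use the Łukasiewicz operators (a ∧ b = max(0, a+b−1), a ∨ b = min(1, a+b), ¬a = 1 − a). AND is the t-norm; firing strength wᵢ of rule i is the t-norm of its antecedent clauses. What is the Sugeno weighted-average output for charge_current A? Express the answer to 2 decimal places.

11.25

R1 (z=6.0): normal=0.16 → w = 0.16
R2 (z=13.0): ¬cold=1−0.43=0.57, ¬high=1−0.09=0.91; AND[max(0, a+b−1)] → w = 0.48
R3 (z=23.0): cold=0.43, mid=0.34; AND[max(0, a+b−1)] → w = 0.00
R4 (z=4.1): ¬hot=1−0.91=0.09, low=0.71; AND[max(0, a+b−1)] → w = 0.00
Weighted average = (0.16·6.0 + 0.48·13.0 + 0.00·23.0 + 0.00·4.1) / (0.16 + 0.48 + 0.00 + 0.00)
  = 7.2000 / 0.6400 = 11.25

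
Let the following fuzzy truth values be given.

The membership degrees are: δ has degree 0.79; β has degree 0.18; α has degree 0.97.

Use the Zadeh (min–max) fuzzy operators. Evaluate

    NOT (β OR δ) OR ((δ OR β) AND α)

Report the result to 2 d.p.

0.79

β OR δ = max(a, b) on (0.18, 0.79) = 0.79
NOT (β OR δ) = 1 − 0.79 = 0.21
δ OR β = max(a, b) on (0.79, 0.18) = 0.79
(δ OR β) AND α = min(a, b) on (0.79, 0.97) = 0.79
NOT (β OR δ) OR ((δ OR β) AND α) = max(a, b) on (0.21, 0.79) = 0.79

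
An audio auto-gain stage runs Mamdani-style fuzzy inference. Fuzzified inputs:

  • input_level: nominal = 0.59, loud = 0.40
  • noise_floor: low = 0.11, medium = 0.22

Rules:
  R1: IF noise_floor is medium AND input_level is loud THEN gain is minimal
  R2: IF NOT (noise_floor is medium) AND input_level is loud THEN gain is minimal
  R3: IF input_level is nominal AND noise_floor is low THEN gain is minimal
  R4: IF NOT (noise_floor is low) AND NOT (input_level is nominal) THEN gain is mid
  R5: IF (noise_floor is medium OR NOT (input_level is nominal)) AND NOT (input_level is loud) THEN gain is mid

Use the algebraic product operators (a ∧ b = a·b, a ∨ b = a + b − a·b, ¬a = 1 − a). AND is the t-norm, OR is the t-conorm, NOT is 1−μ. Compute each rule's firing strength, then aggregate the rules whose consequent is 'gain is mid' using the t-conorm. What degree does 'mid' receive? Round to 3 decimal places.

0.571

R1: medium=0.22, loud=0.40; AND[a·b] → w = 0.0880
R2: ¬medium=1−0.22=0.78, loud=0.40; AND[a·b] → w = 0.3120
R3: nominal=0.59, low=0.11; AND[a·b] → w = 0.0649
R4: ¬low=1−0.11=0.89, ¬nominal=1−0.59=0.41; AND[a·b] → w = 0.3649
R5: (medium=0.22 OR ¬nominal=1−0.59=0.41) = 0.5398; AND[a·b] with ¬loud=1−0.40=0.60 → w = 0.3239
Rules with consequent 'mid': {R4, R5} → strengths 0.3649, 0.3239
Aggregate via t-conorm [a + b − a·b]: 0.5706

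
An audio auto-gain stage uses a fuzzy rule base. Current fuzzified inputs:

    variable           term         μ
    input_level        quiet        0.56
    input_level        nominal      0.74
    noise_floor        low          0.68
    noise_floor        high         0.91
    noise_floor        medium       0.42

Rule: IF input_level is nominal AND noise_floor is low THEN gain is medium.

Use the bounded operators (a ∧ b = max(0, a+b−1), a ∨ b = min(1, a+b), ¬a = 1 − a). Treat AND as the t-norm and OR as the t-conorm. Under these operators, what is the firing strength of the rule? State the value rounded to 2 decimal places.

0.42

firing strength: nominal=0.74, low=0.68; AND[max(0, a+b−1)] → w = 0.42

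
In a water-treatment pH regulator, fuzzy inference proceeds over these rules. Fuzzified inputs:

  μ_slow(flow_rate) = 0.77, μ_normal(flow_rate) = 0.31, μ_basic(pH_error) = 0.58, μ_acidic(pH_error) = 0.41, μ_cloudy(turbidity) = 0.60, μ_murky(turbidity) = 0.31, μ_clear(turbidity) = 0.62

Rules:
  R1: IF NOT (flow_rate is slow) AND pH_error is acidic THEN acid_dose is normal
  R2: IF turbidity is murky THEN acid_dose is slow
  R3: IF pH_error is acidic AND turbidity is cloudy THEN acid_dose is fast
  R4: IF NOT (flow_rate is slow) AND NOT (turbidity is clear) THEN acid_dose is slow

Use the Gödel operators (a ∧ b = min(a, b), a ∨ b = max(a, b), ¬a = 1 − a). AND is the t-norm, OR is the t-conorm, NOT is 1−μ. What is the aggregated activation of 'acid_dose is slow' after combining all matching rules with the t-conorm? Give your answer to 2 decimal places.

R1: ¬slow=1−0.77=0.23, acidic=0.41; AND[min(a, b)] → w = 0.23
R2: murky=0.31 → w = 0.31
R3: acidic=0.41, cloudy=0.60; AND[min(a, b)] → w = 0.41
R4: ¬slow=1−0.77=0.23, ¬clear=1−0.62=0.38; AND[min(a, b)] → w = 0.23
Rules with consequent 'slow': {R2, R4} → strengths 0.31, 0.23
Aggregate via t-conorm [max(a, b)]: 0.31

0.31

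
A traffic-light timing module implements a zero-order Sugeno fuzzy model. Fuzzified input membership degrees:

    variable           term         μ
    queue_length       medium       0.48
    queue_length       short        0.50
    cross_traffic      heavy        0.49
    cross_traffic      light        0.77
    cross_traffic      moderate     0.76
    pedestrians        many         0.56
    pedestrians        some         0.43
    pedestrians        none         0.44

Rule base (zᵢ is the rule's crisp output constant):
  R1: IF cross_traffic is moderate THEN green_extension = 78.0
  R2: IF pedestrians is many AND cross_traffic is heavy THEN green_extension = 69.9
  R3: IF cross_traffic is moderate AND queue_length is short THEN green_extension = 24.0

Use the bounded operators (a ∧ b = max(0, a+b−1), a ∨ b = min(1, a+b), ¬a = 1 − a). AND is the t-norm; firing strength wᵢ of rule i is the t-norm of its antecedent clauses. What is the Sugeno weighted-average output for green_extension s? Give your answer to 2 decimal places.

64.50

R1 (z=78.0): moderate=0.76 → w = 0.76
R2 (z=69.9): many=0.56, heavy=0.49; AND[max(0, a+b−1)] → w = 0.05
R3 (z=24.0): moderate=0.76, short=0.50; AND[max(0, a+b−1)] → w = 0.26
Weighted average = (0.76·78.0 + 0.05·69.9 + 0.26·24.0) / (0.76 + 0.05 + 0.26)
  = 69.0150 / 1.0700 = 64.50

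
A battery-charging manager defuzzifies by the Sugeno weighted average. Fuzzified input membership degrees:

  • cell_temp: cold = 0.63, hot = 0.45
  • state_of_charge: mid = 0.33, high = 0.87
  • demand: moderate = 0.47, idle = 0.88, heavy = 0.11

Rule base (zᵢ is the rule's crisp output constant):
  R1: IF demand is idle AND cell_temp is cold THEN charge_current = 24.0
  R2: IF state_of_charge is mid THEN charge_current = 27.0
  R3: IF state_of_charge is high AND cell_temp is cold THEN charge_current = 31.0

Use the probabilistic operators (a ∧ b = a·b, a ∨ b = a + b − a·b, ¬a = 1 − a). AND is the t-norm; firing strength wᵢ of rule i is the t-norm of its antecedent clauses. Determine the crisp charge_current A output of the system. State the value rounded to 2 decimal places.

R1 (z=24.0): idle=0.88, cold=0.63; AND[a·b] → w = 0.5544
R2 (z=27.0): mid=0.33 → w = 0.3300
R3 (z=31.0): high=0.87, cold=0.63; AND[a·b] → w = 0.5481
Weighted average = (0.5544·24.0 + 0.3300·27.0 + 0.5481·31.0) / (0.5544 + 0.3300 + 0.5481)
  = 39.2067 / 1.4325 = 27.37

27.37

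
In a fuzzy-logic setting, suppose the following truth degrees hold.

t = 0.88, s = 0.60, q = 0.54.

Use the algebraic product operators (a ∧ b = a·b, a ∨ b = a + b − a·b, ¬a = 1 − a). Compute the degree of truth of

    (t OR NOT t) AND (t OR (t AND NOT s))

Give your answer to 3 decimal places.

0.825

NOT t = 1 − 0.8800 = 0.1200
t OR NOT t = a + b − a·b on (0.8800, 0.1200) = 0.8944
NOT s = 1 − 0.6000 = 0.4000
t AND NOT s = a·b on (0.8800, 0.4000) = 0.3520
t OR (t AND NOT s) = a + b − a·b on (0.8800, 0.3520) = 0.9222
(t OR NOT t) AND (t OR (t AND NOT s)) = a·b on (0.8944, 0.9222) = 0.8249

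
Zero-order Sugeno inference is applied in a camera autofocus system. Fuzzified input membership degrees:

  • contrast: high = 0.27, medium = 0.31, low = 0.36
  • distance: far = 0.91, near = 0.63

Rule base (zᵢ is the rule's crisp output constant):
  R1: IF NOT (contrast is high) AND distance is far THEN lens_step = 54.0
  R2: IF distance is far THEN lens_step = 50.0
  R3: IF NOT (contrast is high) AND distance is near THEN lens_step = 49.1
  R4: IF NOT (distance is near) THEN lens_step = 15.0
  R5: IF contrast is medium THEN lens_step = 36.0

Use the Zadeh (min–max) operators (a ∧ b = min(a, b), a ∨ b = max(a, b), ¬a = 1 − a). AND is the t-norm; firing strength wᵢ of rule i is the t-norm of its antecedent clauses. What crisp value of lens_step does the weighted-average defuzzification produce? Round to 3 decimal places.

44.937

R1 (z=54.0): ¬high=1−0.27=0.73, far=0.91; AND[min(a, b)] → w = 0.73
R2 (z=50.0): far=0.91 → w = 0.91
R3 (z=49.1): ¬high=1−0.27=0.73, near=0.63; AND[min(a, b)] → w = 0.63
R4 (z=15.0): ¬near=1−0.63=0.37 → w = 0.37
R5 (z=36.0): medium=0.31 → w = 0.31
Weighted average = (0.73·54.0 + 0.91·50.0 + 0.63·49.1 + 0.37·15.0 + 0.31·36.0) / (0.73 + 0.91 + 0.63 + 0.37 + 0.31)
  = 132.5630 / 2.9500 = 44.937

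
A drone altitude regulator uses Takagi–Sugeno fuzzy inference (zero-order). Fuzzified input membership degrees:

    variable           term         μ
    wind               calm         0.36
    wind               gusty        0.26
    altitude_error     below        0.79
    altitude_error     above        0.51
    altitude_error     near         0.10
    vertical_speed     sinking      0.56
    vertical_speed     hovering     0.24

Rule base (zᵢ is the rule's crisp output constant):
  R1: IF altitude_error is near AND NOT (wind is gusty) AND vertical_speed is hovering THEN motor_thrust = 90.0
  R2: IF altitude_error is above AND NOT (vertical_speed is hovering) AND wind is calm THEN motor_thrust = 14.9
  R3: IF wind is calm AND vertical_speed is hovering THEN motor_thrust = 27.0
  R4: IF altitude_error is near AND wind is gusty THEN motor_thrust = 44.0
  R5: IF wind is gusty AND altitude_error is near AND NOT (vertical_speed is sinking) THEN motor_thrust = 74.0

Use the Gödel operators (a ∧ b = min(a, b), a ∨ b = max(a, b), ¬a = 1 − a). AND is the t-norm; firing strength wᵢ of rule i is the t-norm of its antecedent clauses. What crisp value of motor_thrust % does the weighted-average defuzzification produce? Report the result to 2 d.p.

36.27

R1 (z=90.0): near=0.10, ¬gusty=1−0.26=0.74, hovering=0.24; AND[min(a, b)] → w = 0.10
R2 (z=14.9): above=0.51, ¬hovering=1−0.24=0.76, calm=0.36; AND[min(a, b)] → w = 0.36
R3 (z=27.0): calm=0.36, hovering=0.24; AND[min(a, b)] → w = 0.24
R4 (z=44.0): near=0.10, gusty=0.26; AND[min(a, b)] → w = 0.10
R5 (z=74.0): gusty=0.26, near=0.10, ¬sinking=1−0.56=0.44; AND[min(a, b)] → w = 0.10
Weighted average = (0.10·90.0 + 0.36·14.9 + 0.24·27.0 + 0.10·44.0 + 0.10·74.0) / (0.10 + 0.36 + 0.24 + 0.10 + 0.10)
  = 32.6440 / 0.9000 = 36.27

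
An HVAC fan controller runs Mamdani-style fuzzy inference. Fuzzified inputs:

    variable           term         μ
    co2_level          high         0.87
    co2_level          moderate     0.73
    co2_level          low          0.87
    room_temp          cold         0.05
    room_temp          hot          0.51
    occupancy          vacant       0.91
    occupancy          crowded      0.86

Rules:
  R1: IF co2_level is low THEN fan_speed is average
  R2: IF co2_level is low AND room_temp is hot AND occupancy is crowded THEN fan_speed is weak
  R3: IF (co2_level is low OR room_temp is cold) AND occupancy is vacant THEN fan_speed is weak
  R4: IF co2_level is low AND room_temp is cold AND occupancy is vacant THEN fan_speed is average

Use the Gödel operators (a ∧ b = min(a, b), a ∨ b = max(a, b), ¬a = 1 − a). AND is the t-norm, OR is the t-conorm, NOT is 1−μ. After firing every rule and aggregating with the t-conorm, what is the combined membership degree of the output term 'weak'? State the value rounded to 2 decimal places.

R1: low=0.87 → w = 0.87
R2: low=0.87, hot=0.51, crowded=0.86; AND[min(a, b)] → w = 0.51
R3: (low=0.87 OR cold=0.05) = 0.87; AND[min(a, b)] with vacant=0.91 → w = 0.87
R4: low=0.87, cold=0.05, vacant=0.91; AND[min(a, b)] → w = 0.05
Rules with consequent 'weak': {R2, R3} → strengths 0.51, 0.87
Aggregate via t-conorm [max(a, b)]: 0.87

0.87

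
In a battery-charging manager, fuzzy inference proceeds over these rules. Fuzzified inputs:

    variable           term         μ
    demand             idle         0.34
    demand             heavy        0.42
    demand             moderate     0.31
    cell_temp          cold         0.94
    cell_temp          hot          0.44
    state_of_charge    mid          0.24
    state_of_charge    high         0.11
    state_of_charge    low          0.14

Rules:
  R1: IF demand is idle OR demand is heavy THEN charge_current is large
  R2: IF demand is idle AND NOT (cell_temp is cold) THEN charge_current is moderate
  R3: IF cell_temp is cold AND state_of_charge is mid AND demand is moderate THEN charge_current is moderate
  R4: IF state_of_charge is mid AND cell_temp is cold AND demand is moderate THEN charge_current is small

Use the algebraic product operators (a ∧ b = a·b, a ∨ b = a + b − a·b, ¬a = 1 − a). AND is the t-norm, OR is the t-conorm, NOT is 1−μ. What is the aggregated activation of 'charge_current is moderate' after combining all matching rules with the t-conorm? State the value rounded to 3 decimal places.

R1: idle=0.34, heavy=0.42; OR[a + b − a·b] → w = 0.6172
R2: idle=0.34, ¬cold=1−0.94=0.06; AND[a·b] → w = 0.0204
R3: cold=0.94, mid=0.24, moderate=0.31; AND[a·b] → w = 0.0699
R4: mid=0.24, cold=0.94, moderate=0.31; AND[a·b] → w = 0.0699
Rules with consequent 'moderate': {R2, R3} → strengths 0.0204, 0.0699
Aggregate via t-conorm [a + b − a·b]: 0.0889

0.089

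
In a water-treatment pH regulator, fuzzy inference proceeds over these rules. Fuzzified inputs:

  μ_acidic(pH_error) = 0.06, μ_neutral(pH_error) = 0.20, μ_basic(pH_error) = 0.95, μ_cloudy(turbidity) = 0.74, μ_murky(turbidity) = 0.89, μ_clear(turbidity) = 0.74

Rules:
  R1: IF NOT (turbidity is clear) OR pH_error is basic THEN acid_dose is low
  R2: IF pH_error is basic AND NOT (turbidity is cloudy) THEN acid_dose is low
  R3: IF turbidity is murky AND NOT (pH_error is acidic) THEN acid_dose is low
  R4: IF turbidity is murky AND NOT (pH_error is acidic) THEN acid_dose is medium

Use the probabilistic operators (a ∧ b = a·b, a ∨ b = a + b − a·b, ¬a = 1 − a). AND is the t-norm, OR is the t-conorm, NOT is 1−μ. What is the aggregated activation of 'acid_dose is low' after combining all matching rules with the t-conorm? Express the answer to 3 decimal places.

R1: ¬clear=1−0.74=0.26, basic=0.95; OR[a + b − a·b] → w = 0.9630
R2: basic=0.95, ¬cloudy=1−0.74=0.26; AND[a·b] → w = 0.2470
R3: murky=0.89, ¬acidic=1−0.06=0.94; AND[a·b] → w = 0.8366
R4: murky=0.89, ¬acidic=1−0.06=0.94; AND[a·b] → w = 0.8366
Rules with consequent 'low': {R1, R2, R3} → strengths 0.9630, 0.2470, 0.8366
Aggregate via t-conorm [a + b − a·b]: 0.9954

0.995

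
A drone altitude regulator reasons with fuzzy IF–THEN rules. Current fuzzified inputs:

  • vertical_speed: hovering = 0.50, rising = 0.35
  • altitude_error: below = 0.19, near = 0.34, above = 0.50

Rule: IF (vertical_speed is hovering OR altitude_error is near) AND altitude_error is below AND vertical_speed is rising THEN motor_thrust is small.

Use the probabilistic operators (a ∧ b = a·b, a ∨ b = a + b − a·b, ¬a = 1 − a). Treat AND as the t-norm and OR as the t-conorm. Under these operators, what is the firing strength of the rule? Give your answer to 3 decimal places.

firing strength: (hovering=0.50 OR near=0.34) = 0.6700; AND[a·b] with below=0.19, rising=0.35 → w = 0.0446

0.045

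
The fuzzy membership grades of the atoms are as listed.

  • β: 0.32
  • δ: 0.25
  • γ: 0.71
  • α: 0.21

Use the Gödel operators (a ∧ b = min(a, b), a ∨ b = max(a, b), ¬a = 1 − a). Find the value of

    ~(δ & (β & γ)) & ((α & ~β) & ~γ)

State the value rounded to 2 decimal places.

0.21

β & γ = min(a, b) on (0.32, 0.71) = 0.32
δ & (β & γ) = min(a, b) on (0.25, 0.32) = 0.25
~(δ & (β & γ)) = 1 − 0.25 = 0.75
~β = 1 − 0.32 = 0.68
α & ~β = min(a, b) on (0.21, 0.68) = 0.21
~γ = 1 − 0.71 = 0.29
(α & ~β) & ~γ = min(a, b) on (0.21, 0.29) = 0.21
~(δ & (β & γ)) & ((α & ~β) & ~γ) = min(a, b) on (0.75, 0.21) = 0.21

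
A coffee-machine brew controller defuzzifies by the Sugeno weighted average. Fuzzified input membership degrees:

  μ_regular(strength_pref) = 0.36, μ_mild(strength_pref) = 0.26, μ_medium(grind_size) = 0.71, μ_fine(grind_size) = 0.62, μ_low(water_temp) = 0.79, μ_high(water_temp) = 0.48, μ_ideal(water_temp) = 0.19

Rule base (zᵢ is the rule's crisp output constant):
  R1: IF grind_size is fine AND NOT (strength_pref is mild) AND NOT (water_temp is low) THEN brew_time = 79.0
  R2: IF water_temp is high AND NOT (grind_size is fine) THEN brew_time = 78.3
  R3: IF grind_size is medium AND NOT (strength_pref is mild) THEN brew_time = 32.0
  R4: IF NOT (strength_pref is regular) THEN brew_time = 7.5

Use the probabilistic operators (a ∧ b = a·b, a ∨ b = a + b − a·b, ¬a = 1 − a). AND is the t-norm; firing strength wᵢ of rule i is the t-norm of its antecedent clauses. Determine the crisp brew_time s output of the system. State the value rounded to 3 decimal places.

30.126

R1 (z=79.0): fine=0.62, ¬mild=1−0.26=0.74, ¬low=1−0.79=0.21; AND[a·b] → w = 0.0963
R2 (z=78.3): high=0.48, ¬fine=1−0.62=0.38; AND[a·b] → w = 0.1824
R3 (z=32.0): medium=0.71, ¬mild=1−0.26=0.74; AND[a·b] → w = 0.5254
R4 (z=7.5): ¬regular=1−0.36=0.64 → w = 0.6400
Weighted average = (0.0963·79.0 + 0.1824·78.3 + 0.5254·32.0 + 0.6400·7.5) / (0.0963 + 0.1824 + 0.5254 + 0.6400)
  = 43.5062 / 1.4441 = 30.126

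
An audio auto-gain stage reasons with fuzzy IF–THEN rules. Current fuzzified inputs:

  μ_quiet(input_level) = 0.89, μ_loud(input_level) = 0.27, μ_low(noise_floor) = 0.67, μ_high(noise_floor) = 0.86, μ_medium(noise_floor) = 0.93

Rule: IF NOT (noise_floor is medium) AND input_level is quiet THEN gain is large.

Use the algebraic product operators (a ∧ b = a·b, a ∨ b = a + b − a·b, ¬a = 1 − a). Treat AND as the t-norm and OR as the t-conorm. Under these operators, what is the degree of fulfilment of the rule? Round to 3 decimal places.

0.062

firing strength: ¬medium=1−0.93=0.07, quiet=0.89; AND[a·b] → w = 0.0623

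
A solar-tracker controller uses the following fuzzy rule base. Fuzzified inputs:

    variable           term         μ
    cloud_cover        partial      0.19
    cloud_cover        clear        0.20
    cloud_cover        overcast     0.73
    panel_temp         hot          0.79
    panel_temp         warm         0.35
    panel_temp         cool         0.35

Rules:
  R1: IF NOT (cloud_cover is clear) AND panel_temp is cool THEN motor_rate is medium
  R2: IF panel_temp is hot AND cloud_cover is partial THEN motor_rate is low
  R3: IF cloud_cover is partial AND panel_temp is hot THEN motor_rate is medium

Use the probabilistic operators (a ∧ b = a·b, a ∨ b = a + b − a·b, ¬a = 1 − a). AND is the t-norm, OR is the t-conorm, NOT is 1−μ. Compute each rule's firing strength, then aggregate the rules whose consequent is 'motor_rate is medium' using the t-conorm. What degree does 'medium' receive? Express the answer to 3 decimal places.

R1: ¬clear=1−0.20=0.80, cool=0.35; AND[a·b] → w = 0.2800
R2: hot=0.79, partial=0.19; AND[a·b] → w = 0.1501
R3: partial=0.19, hot=0.79; AND[a·b] → w = 0.1501
Rules with consequent 'medium': {R1, R3} → strengths 0.2800, 0.1501
Aggregate via t-conorm [a + b − a·b]: 0.3881

0.388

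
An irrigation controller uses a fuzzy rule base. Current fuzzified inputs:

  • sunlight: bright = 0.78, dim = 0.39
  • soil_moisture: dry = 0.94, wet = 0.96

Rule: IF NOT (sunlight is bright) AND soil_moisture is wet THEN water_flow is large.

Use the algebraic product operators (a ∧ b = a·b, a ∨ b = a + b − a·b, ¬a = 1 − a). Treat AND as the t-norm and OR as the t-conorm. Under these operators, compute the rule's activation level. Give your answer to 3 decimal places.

firing strength: ¬bright=1−0.78=0.22, wet=0.96; AND[a·b] → w = 0.2112

0.211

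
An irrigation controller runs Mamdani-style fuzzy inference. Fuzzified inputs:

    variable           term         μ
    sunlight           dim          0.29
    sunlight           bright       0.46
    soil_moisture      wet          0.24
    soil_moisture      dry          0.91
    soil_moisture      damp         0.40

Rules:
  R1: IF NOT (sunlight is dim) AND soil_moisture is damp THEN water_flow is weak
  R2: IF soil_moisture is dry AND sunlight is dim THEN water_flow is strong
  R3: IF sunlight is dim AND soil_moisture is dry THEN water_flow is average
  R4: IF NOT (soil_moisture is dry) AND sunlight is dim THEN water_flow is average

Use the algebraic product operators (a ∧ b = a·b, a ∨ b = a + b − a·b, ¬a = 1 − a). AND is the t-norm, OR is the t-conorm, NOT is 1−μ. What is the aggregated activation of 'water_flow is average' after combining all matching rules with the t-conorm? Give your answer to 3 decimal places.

0.283

R1: ¬dim=1−0.29=0.71, damp=0.40; AND[a·b] → w = 0.2840
R2: dry=0.91, dim=0.29; AND[a·b] → w = 0.2639
R3: dim=0.29, dry=0.91; AND[a·b] → w = 0.2639
R4: ¬dry=1−0.91=0.09, dim=0.29; AND[a·b] → w = 0.0261
Rules with consequent 'average': {R3, R4} → strengths 0.2639, 0.0261
Aggregate via t-conorm [a + b − a·b]: 0.2831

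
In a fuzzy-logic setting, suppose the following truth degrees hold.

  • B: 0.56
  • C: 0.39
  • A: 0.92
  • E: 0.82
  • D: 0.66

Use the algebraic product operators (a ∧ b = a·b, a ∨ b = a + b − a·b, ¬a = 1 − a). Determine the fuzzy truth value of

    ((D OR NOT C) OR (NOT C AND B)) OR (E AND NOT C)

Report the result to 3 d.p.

NOT C = 1 − 0.3900 = 0.6100
D OR NOT C = a + b − a·b on (0.6600, 0.6100) = 0.8674
NOT C = 1 − 0.3900 = 0.6100
NOT C AND B = a·b on (0.6100, 0.5600) = 0.3416
(D OR NOT C) OR (NOT C AND B) = a + b − a·b on (0.8674, 0.3416) = 0.9127
NOT C = 1 − 0.3900 = 0.6100
E AND NOT C = a·b on (0.8200, 0.6100) = 0.5002
((D OR NOT C) OR (NOT C AND B)) OR (E AND NOT C) = a + b − a·b on (0.9127, 0.5002) = 0.9564

0.956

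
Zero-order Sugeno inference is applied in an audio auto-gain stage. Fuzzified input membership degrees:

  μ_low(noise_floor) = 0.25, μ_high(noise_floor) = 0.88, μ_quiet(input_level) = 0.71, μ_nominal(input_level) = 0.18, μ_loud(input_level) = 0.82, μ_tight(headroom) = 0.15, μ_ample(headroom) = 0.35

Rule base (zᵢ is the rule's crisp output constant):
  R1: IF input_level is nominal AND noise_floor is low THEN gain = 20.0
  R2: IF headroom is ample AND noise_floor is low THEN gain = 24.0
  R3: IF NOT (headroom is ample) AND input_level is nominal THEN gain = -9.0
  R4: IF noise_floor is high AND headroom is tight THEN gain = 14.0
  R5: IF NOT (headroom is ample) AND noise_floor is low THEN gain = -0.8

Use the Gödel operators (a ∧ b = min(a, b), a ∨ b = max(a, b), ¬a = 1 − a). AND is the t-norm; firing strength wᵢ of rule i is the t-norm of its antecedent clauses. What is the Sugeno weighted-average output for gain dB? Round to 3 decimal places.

9.782

R1 (z=20.0): nominal=0.18, low=0.25; AND[min(a, b)] → w = 0.18
R2 (z=24.0): ample=0.35, low=0.25; AND[min(a, b)] → w = 0.25
R3 (z=-9.0): ¬ample=1−0.35=0.65, nominal=0.18; AND[min(a, b)] → w = 0.18
R4 (z=14.0): high=0.88, tight=0.15; AND[min(a, b)] → w = 0.15
R5 (z=-0.8): ¬ample=1−0.35=0.65, low=0.25; AND[min(a, b)] → w = 0.25
Weighted average = (0.18·20.0 + 0.25·24.0 + 0.18·-9.0 + 0.15·14.0 + 0.25·-0.8) / (0.18 + 0.25 + 0.18 + 0.15 + 0.25)
  = 9.8800 / 1.0100 = 9.782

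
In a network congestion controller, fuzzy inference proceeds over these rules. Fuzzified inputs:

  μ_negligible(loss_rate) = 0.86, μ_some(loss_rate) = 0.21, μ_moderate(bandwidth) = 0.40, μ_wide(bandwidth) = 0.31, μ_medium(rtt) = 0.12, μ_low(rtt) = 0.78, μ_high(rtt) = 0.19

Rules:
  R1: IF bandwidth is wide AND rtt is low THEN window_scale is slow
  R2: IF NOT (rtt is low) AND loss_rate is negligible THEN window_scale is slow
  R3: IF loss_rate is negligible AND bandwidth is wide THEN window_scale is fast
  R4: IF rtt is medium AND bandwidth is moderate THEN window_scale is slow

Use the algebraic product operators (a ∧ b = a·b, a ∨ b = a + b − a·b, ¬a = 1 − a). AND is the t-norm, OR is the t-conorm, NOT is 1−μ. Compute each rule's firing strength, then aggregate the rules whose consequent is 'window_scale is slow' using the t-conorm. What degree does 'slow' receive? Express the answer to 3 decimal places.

R1: wide=0.31, low=0.78; AND[a·b] → w = 0.2418
R2: ¬low=1−0.78=0.22, negligible=0.86; AND[a·b] → w = 0.1892
R3: negligible=0.86, wide=0.31; AND[a·b] → w = 0.2666
R4: medium=0.12, moderate=0.40; AND[a·b] → w = 0.0480
Rules with consequent 'slow': {R1, R2, R4} → strengths 0.2418, 0.1892, 0.0480
Aggregate via t-conorm [a + b − a·b]: 0.4148

0.415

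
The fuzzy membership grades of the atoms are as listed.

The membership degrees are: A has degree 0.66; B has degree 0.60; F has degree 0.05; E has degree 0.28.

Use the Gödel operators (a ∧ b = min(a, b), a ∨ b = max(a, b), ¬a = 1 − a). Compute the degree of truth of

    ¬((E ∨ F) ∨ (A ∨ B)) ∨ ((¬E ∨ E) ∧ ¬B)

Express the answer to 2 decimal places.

0.40

E ∨ F = max(a, b) on (0.28, 0.05) = 0.28
A ∨ B = max(a, b) on (0.66, 0.60) = 0.66
(E ∨ F) ∨ (A ∨ B) = max(a, b) on (0.28, 0.66) = 0.66
¬((E ∨ F) ∨ (A ∨ B)) = 1 − 0.66 = 0.34
¬E = 1 − 0.28 = 0.72
¬E ∨ E = max(a, b) on (0.72, 0.28) = 0.72
¬B = 1 − 0.60 = 0.40
(¬E ∨ E) ∧ ¬B = min(a, b) on (0.72, 0.40) = 0.40
¬((E ∨ F) ∨ (A ∨ B)) ∨ ((¬E ∨ E) ∧ ¬B) = max(a, b) on (0.34, 0.40) = 0.40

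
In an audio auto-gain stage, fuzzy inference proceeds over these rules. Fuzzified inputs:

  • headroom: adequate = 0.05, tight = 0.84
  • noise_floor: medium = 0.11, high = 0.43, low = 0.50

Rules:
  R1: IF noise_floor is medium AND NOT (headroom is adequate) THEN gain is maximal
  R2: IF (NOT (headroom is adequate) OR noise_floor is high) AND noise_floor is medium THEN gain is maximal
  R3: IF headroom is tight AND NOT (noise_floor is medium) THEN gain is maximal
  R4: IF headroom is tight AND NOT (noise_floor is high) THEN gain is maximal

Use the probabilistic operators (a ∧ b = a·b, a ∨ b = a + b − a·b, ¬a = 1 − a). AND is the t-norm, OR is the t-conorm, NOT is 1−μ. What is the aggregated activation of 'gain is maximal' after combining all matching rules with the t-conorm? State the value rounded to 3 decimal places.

R1: medium=0.11, ¬adequate=1−0.05=0.95; AND[a·b] → w = 0.1045
R2: (¬adequate=1−0.05=0.95 OR high=0.43) = 0.9715; AND[a·b] with medium=0.11 → w = 0.1069
R3: tight=0.84, ¬medium=1−0.11=0.89; AND[a·b] → w = 0.7476
R4: tight=0.84, ¬high=1−0.43=0.57; AND[a·b] → w = 0.4788
Rules with consequent 'maximal': {R1, R2, R3, R4} → strengths 0.1045, 0.1069, 0.7476, 0.4788
Aggregate via t-conorm [a + b − a·b]: 0.8948

0.895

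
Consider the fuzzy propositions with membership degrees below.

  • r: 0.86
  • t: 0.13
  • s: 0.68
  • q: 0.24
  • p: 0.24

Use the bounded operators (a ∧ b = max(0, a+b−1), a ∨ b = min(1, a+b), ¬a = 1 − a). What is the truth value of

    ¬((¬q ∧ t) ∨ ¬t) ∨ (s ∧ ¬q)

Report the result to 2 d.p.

¬q = 1 − 0.24 = 0.76
¬q ∧ t = max(0, a+b−1) on (0.76, 0.13) = 0.00
¬t = 1 − 0.13 = 0.87
(¬q ∧ t) ∨ ¬t = min(1, a+b) on (0.00, 0.87) = 0.87
¬((¬q ∧ t) ∨ ¬t) = 1 − 0.87 = 0.13
¬q = 1 − 0.24 = 0.76
s ∧ ¬q = max(0, a+b−1) on (0.68, 0.76) = 0.44
¬((¬q ∧ t) ∨ ¬t) ∨ (s ∧ ¬q) = min(1, a+b) on (0.13, 0.44) = 0.57

0.57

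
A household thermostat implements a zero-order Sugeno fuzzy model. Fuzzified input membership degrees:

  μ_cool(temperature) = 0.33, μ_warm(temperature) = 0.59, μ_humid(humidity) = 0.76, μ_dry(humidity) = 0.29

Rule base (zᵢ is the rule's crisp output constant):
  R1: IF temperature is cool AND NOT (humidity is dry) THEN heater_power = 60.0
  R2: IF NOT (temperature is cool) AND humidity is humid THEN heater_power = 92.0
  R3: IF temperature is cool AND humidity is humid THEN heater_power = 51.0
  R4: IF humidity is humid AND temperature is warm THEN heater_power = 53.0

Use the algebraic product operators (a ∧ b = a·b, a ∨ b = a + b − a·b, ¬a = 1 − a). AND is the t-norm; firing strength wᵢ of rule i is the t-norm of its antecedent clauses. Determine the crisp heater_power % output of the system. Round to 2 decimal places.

67.55

R1 (z=60.0): cool=0.33, ¬dry=1−0.29=0.71; AND[a·b] → w = 0.2343
R2 (z=92.0): ¬cool=1−0.33=0.67, humid=0.76; AND[a·b] → w = 0.5092
R3 (z=51.0): cool=0.33, humid=0.76; AND[a·b] → w = 0.2508
R4 (z=53.0): humid=0.76, warm=0.59; AND[a·b] → w = 0.4484
Weighted average = (0.2343·60.0 + 0.5092·92.0 + 0.2508·51.0 + 0.4484·53.0) / (0.2343 + 0.5092 + 0.2508 + 0.4484)
  = 97.4604 / 1.4427 = 67.55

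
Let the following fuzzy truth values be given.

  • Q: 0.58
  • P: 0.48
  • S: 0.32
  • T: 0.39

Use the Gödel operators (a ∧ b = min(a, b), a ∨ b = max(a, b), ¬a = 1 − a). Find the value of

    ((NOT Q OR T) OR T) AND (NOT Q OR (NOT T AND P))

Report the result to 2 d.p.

0.42

NOT Q = 1 − 0.58 = 0.42
NOT Q OR T = max(a, b) on (0.42, 0.39) = 0.42
(NOT Q OR T) OR T = max(a, b) on (0.42, 0.39) = 0.42
NOT Q = 1 − 0.58 = 0.42
NOT T = 1 − 0.39 = 0.61
NOT T AND P = min(a, b) on (0.61, 0.48) = 0.48
NOT Q OR (NOT T AND P) = max(a, b) on (0.42, 0.48) = 0.48
((NOT Q OR T) OR T) AND (NOT Q OR (NOT T AND P)) = min(a, b) on (0.42, 0.48) = 0.42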